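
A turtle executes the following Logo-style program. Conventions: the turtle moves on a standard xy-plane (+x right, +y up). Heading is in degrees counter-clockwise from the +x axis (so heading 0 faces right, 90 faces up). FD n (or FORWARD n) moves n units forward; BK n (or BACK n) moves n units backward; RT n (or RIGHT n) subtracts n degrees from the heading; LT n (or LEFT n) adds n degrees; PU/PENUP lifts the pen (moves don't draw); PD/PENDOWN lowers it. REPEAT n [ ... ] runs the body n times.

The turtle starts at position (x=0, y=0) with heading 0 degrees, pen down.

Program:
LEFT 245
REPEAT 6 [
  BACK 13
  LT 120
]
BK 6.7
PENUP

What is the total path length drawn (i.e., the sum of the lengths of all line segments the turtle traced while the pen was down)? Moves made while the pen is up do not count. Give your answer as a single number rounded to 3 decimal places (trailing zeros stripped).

Answer: 84.7

Derivation:
Executing turtle program step by step:
Start: pos=(0,0), heading=0, pen down
LT 245: heading 0 -> 245
REPEAT 6 [
  -- iteration 1/6 --
  BK 13: (0,0) -> (5.494,11.782) [heading=245, draw]
  LT 120: heading 245 -> 5
  -- iteration 2/6 --
  BK 13: (5.494,11.782) -> (-7.456,10.649) [heading=5, draw]
  LT 120: heading 5 -> 125
  -- iteration 3/6 --
  BK 13: (-7.456,10.649) -> (0,0) [heading=125, draw]
  LT 120: heading 125 -> 245
  -- iteration 4/6 --
  BK 13: (0,0) -> (5.494,11.782) [heading=245, draw]
  LT 120: heading 245 -> 5
  -- iteration 5/6 --
  BK 13: (5.494,11.782) -> (-7.456,10.649) [heading=5, draw]
  LT 120: heading 5 -> 125
  -- iteration 6/6 --
  BK 13: (-7.456,10.649) -> (0,0) [heading=125, draw]
  LT 120: heading 125 -> 245
]
BK 6.7: (0,0) -> (2.832,6.072) [heading=245, draw]
PU: pen up
Final: pos=(2.832,6.072), heading=245, 7 segment(s) drawn

Segment lengths:
  seg 1: (0,0) -> (5.494,11.782), length = 13
  seg 2: (5.494,11.782) -> (-7.456,10.649), length = 13
  seg 3: (-7.456,10.649) -> (0,0), length = 13
  seg 4: (0,0) -> (5.494,11.782), length = 13
  seg 5: (5.494,11.782) -> (-7.456,10.649), length = 13
  seg 6: (-7.456,10.649) -> (0,0), length = 13
  seg 7: (0,0) -> (2.832,6.072), length = 6.7
Total = 84.7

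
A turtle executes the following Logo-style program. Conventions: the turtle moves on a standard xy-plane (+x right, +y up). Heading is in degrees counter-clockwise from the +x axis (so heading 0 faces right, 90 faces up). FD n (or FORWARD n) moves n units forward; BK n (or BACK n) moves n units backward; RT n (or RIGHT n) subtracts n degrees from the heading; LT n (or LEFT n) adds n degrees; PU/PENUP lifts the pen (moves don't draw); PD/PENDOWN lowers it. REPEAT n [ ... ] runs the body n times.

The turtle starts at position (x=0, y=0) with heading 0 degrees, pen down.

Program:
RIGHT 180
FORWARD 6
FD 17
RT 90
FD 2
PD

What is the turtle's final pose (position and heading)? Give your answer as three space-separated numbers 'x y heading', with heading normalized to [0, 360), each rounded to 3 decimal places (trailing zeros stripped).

Executing turtle program step by step:
Start: pos=(0,0), heading=0, pen down
RT 180: heading 0 -> 180
FD 6: (0,0) -> (-6,0) [heading=180, draw]
FD 17: (-6,0) -> (-23,0) [heading=180, draw]
RT 90: heading 180 -> 90
FD 2: (-23,0) -> (-23,2) [heading=90, draw]
PD: pen down
Final: pos=(-23,2), heading=90, 3 segment(s) drawn

Answer: -23 2 90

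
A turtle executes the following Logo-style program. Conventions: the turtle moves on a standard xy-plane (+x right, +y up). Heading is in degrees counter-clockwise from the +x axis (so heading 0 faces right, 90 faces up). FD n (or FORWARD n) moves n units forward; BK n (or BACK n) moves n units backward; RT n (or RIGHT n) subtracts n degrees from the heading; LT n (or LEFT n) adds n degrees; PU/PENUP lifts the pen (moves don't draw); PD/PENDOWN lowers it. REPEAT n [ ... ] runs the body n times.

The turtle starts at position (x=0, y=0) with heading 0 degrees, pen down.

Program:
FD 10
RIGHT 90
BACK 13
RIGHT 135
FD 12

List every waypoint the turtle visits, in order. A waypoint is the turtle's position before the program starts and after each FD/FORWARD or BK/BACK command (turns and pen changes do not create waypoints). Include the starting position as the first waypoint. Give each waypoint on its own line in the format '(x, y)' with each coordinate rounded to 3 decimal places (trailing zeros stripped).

Answer: (0, 0)
(10, 0)
(10, 13)
(1.515, 21.485)

Derivation:
Executing turtle program step by step:
Start: pos=(0,0), heading=0, pen down
FD 10: (0,0) -> (10,0) [heading=0, draw]
RT 90: heading 0 -> 270
BK 13: (10,0) -> (10,13) [heading=270, draw]
RT 135: heading 270 -> 135
FD 12: (10,13) -> (1.515,21.485) [heading=135, draw]
Final: pos=(1.515,21.485), heading=135, 3 segment(s) drawn
Waypoints (4 total):
(0, 0)
(10, 0)
(10, 13)
(1.515, 21.485)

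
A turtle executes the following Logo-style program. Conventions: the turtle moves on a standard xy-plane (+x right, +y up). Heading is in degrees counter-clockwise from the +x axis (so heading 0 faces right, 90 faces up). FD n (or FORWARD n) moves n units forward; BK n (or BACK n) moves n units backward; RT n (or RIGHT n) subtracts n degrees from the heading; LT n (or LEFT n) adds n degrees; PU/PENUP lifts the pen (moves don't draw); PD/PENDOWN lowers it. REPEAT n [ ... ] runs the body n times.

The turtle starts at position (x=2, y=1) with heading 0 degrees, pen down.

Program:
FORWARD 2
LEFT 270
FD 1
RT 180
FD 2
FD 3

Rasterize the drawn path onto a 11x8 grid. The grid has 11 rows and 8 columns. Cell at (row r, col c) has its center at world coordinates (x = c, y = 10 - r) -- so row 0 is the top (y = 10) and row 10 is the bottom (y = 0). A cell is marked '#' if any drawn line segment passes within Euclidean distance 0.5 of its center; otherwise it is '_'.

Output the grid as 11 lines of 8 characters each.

Segment 0: (2,1) -> (4,1)
Segment 1: (4,1) -> (4,0)
Segment 2: (4,0) -> (4,2)
Segment 3: (4,2) -> (4,5)

Answer: ________
________
________
________
________
____#___
____#___
____#___
____#___
__###___
____#___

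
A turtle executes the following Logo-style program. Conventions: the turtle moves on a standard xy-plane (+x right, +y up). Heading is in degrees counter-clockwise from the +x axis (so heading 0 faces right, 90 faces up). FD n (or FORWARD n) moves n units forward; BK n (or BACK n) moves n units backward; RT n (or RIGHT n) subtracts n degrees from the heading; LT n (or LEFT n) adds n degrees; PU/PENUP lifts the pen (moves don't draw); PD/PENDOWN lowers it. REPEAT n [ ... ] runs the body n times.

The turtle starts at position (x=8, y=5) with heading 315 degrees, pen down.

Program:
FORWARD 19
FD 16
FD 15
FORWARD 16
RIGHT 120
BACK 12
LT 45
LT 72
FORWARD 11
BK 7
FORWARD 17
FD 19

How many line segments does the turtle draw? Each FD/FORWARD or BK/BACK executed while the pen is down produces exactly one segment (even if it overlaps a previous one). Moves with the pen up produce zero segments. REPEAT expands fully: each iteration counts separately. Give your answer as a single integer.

Answer: 9

Derivation:
Executing turtle program step by step:
Start: pos=(8,5), heading=315, pen down
FD 19: (8,5) -> (21.435,-8.435) [heading=315, draw]
FD 16: (21.435,-8.435) -> (32.749,-19.749) [heading=315, draw]
FD 15: (32.749,-19.749) -> (43.355,-30.355) [heading=315, draw]
FD 16: (43.355,-30.355) -> (54.669,-41.669) [heading=315, draw]
RT 120: heading 315 -> 195
BK 12: (54.669,-41.669) -> (66.26,-38.563) [heading=195, draw]
LT 45: heading 195 -> 240
LT 72: heading 240 -> 312
FD 11: (66.26,-38.563) -> (73.621,-46.738) [heading=312, draw]
BK 7: (73.621,-46.738) -> (68.937,-41.536) [heading=312, draw]
FD 17: (68.937,-41.536) -> (80.312,-54.169) [heading=312, draw]
FD 19: (80.312,-54.169) -> (93.025,-68.289) [heading=312, draw]
Final: pos=(93.025,-68.289), heading=312, 9 segment(s) drawn
Segments drawn: 9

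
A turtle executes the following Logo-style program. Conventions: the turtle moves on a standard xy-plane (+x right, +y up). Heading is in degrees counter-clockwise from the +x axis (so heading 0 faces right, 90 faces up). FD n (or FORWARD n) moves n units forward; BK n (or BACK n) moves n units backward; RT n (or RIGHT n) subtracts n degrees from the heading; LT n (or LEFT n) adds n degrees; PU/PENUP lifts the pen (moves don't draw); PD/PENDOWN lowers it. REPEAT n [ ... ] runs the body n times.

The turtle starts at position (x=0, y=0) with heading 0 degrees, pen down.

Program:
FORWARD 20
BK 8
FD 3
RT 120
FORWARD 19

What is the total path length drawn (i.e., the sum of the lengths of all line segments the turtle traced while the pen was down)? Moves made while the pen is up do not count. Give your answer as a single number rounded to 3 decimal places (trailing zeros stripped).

Answer: 50

Derivation:
Executing turtle program step by step:
Start: pos=(0,0), heading=0, pen down
FD 20: (0,0) -> (20,0) [heading=0, draw]
BK 8: (20,0) -> (12,0) [heading=0, draw]
FD 3: (12,0) -> (15,0) [heading=0, draw]
RT 120: heading 0 -> 240
FD 19: (15,0) -> (5.5,-16.454) [heading=240, draw]
Final: pos=(5.5,-16.454), heading=240, 4 segment(s) drawn

Segment lengths:
  seg 1: (0,0) -> (20,0), length = 20
  seg 2: (20,0) -> (12,0), length = 8
  seg 3: (12,0) -> (15,0), length = 3
  seg 4: (15,0) -> (5.5,-16.454), length = 19
Total = 50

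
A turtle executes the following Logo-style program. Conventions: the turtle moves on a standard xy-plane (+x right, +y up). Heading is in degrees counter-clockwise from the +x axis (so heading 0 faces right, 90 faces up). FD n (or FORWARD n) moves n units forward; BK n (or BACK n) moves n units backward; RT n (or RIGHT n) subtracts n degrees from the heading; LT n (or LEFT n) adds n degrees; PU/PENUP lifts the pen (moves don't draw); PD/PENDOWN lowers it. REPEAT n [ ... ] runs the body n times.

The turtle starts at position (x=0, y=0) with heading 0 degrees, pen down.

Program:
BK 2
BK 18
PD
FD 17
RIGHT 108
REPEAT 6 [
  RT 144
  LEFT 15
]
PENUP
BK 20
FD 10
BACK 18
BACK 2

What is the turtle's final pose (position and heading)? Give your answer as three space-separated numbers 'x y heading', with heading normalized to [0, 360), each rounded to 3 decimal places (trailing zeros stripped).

Executing turtle program step by step:
Start: pos=(0,0), heading=0, pen down
BK 2: (0,0) -> (-2,0) [heading=0, draw]
BK 18: (-2,0) -> (-20,0) [heading=0, draw]
PD: pen down
FD 17: (-20,0) -> (-3,0) [heading=0, draw]
RT 108: heading 0 -> 252
REPEAT 6 [
  -- iteration 1/6 --
  RT 144: heading 252 -> 108
  LT 15: heading 108 -> 123
  -- iteration 2/6 --
  RT 144: heading 123 -> 339
  LT 15: heading 339 -> 354
  -- iteration 3/6 --
  RT 144: heading 354 -> 210
  LT 15: heading 210 -> 225
  -- iteration 4/6 --
  RT 144: heading 225 -> 81
  LT 15: heading 81 -> 96
  -- iteration 5/6 --
  RT 144: heading 96 -> 312
  LT 15: heading 312 -> 327
  -- iteration 6/6 --
  RT 144: heading 327 -> 183
  LT 15: heading 183 -> 198
]
PU: pen up
BK 20: (-3,0) -> (16.021,6.18) [heading=198, move]
FD 10: (16.021,6.18) -> (6.511,3.09) [heading=198, move]
BK 18: (6.511,3.09) -> (23.63,8.652) [heading=198, move]
BK 2: (23.63,8.652) -> (25.532,9.271) [heading=198, move]
Final: pos=(25.532,9.271), heading=198, 3 segment(s) drawn

Answer: 25.532 9.271 198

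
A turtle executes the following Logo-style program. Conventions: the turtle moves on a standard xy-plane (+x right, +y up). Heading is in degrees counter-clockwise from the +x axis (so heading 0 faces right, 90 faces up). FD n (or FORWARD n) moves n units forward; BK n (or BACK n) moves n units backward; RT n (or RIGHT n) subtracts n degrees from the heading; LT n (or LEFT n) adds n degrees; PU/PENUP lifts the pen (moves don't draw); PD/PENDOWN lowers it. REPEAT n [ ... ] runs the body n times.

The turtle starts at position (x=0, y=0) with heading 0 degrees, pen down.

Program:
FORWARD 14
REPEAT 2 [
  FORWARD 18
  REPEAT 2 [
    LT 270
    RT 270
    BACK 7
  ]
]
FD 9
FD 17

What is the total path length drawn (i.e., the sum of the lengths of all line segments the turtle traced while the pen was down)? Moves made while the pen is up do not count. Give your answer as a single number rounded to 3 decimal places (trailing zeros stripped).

Answer: 104

Derivation:
Executing turtle program step by step:
Start: pos=(0,0), heading=0, pen down
FD 14: (0,0) -> (14,0) [heading=0, draw]
REPEAT 2 [
  -- iteration 1/2 --
  FD 18: (14,0) -> (32,0) [heading=0, draw]
  REPEAT 2 [
    -- iteration 1/2 --
    LT 270: heading 0 -> 270
    RT 270: heading 270 -> 0
    BK 7: (32,0) -> (25,0) [heading=0, draw]
    -- iteration 2/2 --
    LT 270: heading 0 -> 270
    RT 270: heading 270 -> 0
    BK 7: (25,0) -> (18,0) [heading=0, draw]
  ]
  -- iteration 2/2 --
  FD 18: (18,0) -> (36,0) [heading=0, draw]
  REPEAT 2 [
    -- iteration 1/2 --
    LT 270: heading 0 -> 270
    RT 270: heading 270 -> 0
    BK 7: (36,0) -> (29,0) [heading=0, draw]
    -- iteration 2/2 --
    LT 270: heading 0 -> 270
    RT 270: heading 270 -> 0
    BK 7: (29,0) -> (22,0) [heading=0, draw]
  ]
]
FD 9: (22,0) -> (31,0) [heading=0, draw]
FD 17: (31,0) -> (48,0) [heading=0, draw]
Final: pos=(48,0), heading=0, 9 segment(s) drawn

Segment lengths:
  seg 1: (0,0) -> (14,0), length = 14
  seg 2: (14,0) -> (32,0), length = 18
  seg 3: (32,0) -> (25,0), length = 7
  seg 4: (25,0) -> (18,0), length = 7
  seg 5: (18,0) -> (36,0), length = 18
  seg 6: (36,0) -> (29,0), length = 7
  seg 7: (29,0) -> (22,0), length = 7
  seg 8: (22,0) -> (31,0), length = 9
  seg 9: (31,0) -> (48,0), length = 17
Total = 104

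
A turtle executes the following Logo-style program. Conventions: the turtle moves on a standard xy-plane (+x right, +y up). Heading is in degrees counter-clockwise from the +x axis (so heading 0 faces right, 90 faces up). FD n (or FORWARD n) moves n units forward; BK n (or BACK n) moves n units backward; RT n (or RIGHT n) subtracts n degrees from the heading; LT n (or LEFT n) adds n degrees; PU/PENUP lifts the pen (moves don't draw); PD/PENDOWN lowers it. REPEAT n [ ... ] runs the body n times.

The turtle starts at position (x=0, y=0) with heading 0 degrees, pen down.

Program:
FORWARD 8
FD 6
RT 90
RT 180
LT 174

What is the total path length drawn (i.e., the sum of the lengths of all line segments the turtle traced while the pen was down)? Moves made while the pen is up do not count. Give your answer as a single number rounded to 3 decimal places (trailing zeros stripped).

Answer: 14

Derivation:
Executing turtle program step by step:
Start: pos=(0,0), heading=0, pen down
FD 8: (0,0) -> (8,0) [heading=0, draw]
FD 6: (8,0) -> (14,0) [heading=0, draw]
RT 90: heading 0 -> 270
RT 180: heading 270 -> 90
LT 174: heading 90 -> 264
Final: pos=(14,0), heading=264, 2 segment(s) drawn

Segment lengths:
  seg 1: (0,0) -> (8,0), length = 8
  seg 2: (8,0) -> (14,0), length = 6
Total = 14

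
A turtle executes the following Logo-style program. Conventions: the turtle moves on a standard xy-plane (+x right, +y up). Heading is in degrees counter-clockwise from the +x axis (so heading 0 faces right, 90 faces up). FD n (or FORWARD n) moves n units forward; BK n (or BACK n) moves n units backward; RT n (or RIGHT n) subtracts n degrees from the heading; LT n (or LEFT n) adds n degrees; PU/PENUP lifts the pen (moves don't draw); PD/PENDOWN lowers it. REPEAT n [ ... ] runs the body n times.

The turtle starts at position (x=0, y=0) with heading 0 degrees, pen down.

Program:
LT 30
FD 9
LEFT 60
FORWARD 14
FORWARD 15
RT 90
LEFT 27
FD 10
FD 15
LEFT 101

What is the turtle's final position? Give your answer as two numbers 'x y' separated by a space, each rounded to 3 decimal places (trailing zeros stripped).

Executing turtle program step by step:
Start: pos=(0,0), heading=0, pen down
LT 30: heading 0 -> 30
FD 9: (0,0) -> (7.794,4.5) [heading=30, draw]
LT 60: heading 30 -> 90
FD 14: (7.794,4.5) -> (7.794,18.5) [heading=90, draw]
FD 15: (7.794,18.5) -> (7.794,33.5) [heading=90, draw]
RT 90: heading 90 -> 0
LT 27: heading 0 -> 27
FD 10: (7.794,33.5) -> (16.704,38.04) [heading=27, draw]
FD 15: (16.704,38.04) -> (30.069,44.85) [heading=27, draw]
LT 101: heading 27 -> 128
Final: pos=(30.069,44.85), heading=128, 5 segment(s) drawn

Answer: 30.069 44.85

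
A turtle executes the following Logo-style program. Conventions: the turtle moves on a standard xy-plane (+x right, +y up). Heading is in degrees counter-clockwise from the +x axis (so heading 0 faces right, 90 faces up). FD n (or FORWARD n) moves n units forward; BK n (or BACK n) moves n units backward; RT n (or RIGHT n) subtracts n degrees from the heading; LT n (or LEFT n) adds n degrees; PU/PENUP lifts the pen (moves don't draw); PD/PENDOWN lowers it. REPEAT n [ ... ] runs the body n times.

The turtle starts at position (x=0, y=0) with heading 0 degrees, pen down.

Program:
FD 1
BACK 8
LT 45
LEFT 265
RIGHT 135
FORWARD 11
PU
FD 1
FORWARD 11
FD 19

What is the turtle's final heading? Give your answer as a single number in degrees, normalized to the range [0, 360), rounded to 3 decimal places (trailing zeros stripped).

Answer: 175

Derivation:
Executing turtle program step by step:
Start: pos=(0,0), heading=0, pen down
FD 1: (0,0) -> (1,0) [heading=0, draw]
BK 8: (1,0) -> (-7,0) [heading=0, draw]
LT 45: heading 0 -> 45
LT 265: heading 45 -> 310
RT 135: heading 310 -> 175
FD 11: (-7,0) -> (-17.958,0.959) [heading=175, draw]
PU: pen up
FD 1: (-17.958,0.959) -> (-18.954,1.046) [heading=175, move]
FD 11: (-18.954,1.046) -> (-29.912,2.005) [heading=175, move]
FD 19: (-29.912,2.005) -> (-48.84,3.661) [heading=175, move]
Final: pos=(-48.84,3.661), heading=175, 3 segment(s) drawn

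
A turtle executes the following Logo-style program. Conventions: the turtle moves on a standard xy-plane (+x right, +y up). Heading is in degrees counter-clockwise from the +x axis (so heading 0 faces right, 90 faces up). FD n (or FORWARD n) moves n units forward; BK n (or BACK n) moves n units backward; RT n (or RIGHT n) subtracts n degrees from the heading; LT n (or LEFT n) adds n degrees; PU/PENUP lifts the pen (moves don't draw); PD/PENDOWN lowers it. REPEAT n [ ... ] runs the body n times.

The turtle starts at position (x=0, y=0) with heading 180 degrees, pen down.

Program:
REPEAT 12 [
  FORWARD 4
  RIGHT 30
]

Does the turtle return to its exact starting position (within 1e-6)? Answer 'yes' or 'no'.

Executing turtle program step by step:
Start: pos=(0,0), heading=180, pen down
REPEAT 12 [
  -- iteration 1/12 --
  FD 4: (0,0) -> (-4,0) [heading=180, draw]
  RT 30: heading 180 -> 150
  -- iteration 2/12 --
  FD 4: (-4,0) -> (-7.464,2) [heading=150, draw]
  RT 30: heading 150 -> 120
  -- iteration 3/12 --
  FD 4: (-7.464,2) -> (-9.464,5.464) [heading=120, draw]
  RT 30: heading 120 -> 90
  -- iteration 4/12 --
  FD 4: (-9.464,5.464) -> (-9.464,9.464) [heading=90, draw]
  RT 30: heading 90 -> 60
  -- iteration 5/12 --
  FD 4: (-9.464,9.464) -> (-7.464,12.928) [heading=60, draw]
  RT 30: heading 60 -> 30
  -- iteration 6/12 --
  FD 4: (-7.464,12.928) -> (-4,14.928) [heading=30, draw]
  RT 30: heading 30 -> 0
  -- iteration 7/12 --
  FD 4: (-4,14.928) -> (0,14.928) [heading=0, draw]
  RT 30: heading 0 -> 330
  -- iteration 8/12 --
  FD 4: (0,14.928) -> (3.464,12.928) [heading=330, draw]
  RT 30: heading 330 -> 300
  -- iteration 9/12 --
  FD 4: (3.464,12.928) -> (5.464,9.464) [heading=300, draw]
  RT 30: heading 300 -> 270
  -- iteration 10/12 --
  FD 4: (5.464,9.464) -> (5.464,5.464) [heading=270, draw]
  RT 30: heading 270 -> 240
  -- iteration 11/12 --
  FD 4: (5.464,5.464) -> (3.464,2) [heading=240, draw]
  RT 30: heading 240 -> 210
  -- iteration 12/12 --
  FD 4: (3.464,2) -> (0,0) [heading=210, draw]
  RT 30: heading 210 -> 180
]
Final: pos=(0,0), heading=180, 12 segment(s) drawn

Start position: (0, 0)
Final position: (0, 0)
Distance = 0; < 1e-6 -> CLOSED

Answer: yes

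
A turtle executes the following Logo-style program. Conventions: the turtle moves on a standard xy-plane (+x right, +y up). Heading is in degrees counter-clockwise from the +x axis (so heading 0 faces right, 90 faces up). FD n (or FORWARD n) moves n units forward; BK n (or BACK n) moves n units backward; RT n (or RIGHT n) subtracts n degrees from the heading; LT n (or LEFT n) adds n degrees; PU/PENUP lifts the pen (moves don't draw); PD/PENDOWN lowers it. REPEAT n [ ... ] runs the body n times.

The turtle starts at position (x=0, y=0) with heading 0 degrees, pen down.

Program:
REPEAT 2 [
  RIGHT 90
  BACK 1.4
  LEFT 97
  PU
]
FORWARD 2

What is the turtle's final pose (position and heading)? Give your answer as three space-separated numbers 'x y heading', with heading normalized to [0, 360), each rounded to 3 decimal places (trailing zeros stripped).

Executing turtle program step by step:
Start: pos=(0,0), heading=0, pen down
REPEAT 2 [
  -- iteration 1/2 --
  RT 90: heading 0 -> 270
  BK 1.4: (0,0) -> (0,1.4) [heading=270, draw]
  LT 97: heading 270 -> 7
  PU: pen up
  -- iteration 2/2 --
  RT 90: heading 7 -> 277
  BK 1.4: (0,1.4) -> (-0.171,2.79) [heading=277, move]
  LT 97: heading 277 -> 14
  PU: pen up
]
FD 2: (-0.171,2.79) -> (1.77,3.273) [heading=14, move]
Final: pos=(1.77,3.273), heading=14, 1 segment(s) drawn

Answer: 1.77 3.273 14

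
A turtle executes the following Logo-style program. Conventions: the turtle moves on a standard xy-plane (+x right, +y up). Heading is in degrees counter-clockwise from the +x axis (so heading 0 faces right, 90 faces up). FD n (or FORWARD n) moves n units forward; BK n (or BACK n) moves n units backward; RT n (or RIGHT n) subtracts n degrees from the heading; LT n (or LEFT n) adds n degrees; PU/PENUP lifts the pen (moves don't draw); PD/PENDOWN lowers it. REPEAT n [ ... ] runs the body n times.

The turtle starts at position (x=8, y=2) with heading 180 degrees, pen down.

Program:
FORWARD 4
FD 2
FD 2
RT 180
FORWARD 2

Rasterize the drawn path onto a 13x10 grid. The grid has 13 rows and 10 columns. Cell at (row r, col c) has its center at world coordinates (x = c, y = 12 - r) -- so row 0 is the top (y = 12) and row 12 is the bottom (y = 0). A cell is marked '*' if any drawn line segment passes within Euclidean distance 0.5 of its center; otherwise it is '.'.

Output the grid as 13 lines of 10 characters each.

Answer: ..........
..........
..........
..........
..........
..........
..........
..........
..........
..........
*********.
..........
..........

Derivation:
Segment 0: (8,2) -> (4,2)
Segment 1: (4,2) -> (2,2)
Segment 2: (2,2) -> (0,2)
Segment 3: (0,2) -> (2,2)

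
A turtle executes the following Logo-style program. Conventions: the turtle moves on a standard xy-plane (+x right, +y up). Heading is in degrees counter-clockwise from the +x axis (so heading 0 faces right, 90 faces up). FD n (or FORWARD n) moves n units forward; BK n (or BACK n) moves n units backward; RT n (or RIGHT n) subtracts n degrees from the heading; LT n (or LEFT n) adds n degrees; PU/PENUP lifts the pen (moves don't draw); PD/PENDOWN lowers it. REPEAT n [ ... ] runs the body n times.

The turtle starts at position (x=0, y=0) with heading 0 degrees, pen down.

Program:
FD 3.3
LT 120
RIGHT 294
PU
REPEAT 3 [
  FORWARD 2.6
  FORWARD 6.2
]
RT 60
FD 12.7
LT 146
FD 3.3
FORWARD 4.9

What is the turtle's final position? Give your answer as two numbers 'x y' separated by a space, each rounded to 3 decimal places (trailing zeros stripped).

Answer: -30.134 -0.68

Derivation:
Executing turtle program step by step:
Start: pos=(0,0), heading=0, pen down
FD 3.3: (0,0) -> (3.3,0) [heading=0, draw]
LT 120: heading 0 -> 120
RT 294: heading 120 -> 186
PU: pen up
REPEAT 3 [
  -- iteration 1/3 --
  FD 2.6: (3.3,0) -> (0.714,-0.272) [heading=186, move]
  FD 6.2: (0.714,-0.272) -> (-5.452,-0.92) [heading=186, move]
  -- iteration 2/3 --
  FD 2.6: (-5.452,-0.92) -> (-8.038,-1.192) [heading=186, move]
  FD 6.2: (-8.038,-1.192) -> (-14.204,-1.84) [heading=186, move]
  -- iteration 3/3 --
  FD 2.6: (-14.204,-1.84) -> (-16.789,-2.111) [heading=186, move]
  FD 6.2: (-16.789,-2.111) -> (-22.955,-2.76) [heading=186, move]
]
RT 60: heading 186 -> 126
FD 12.7: (-22.955,-2.76) -> (-30.42,7.515) [heading=126, move]
LT 146: heading 126 -> 272
FD 3.3: (-30.42,7.515) -> (-30.305,4.217) [heading=272, move]
FD 4.9: (-30.305,4.217) -> (-30.134,-0.68) [heading=272, move]
Final: pos=(-30.134,-0.68), heading=272, 1 segment(s) drawn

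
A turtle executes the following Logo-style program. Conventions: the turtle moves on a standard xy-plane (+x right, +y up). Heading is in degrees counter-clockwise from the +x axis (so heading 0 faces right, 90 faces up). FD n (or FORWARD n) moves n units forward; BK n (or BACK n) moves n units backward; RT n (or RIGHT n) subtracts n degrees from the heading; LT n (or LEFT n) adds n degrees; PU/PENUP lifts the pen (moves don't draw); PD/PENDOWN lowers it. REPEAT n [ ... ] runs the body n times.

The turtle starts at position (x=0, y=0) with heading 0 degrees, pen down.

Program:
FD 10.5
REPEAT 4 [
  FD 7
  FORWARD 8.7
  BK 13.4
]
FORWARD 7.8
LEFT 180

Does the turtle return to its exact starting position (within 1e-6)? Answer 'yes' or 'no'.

Answer: no

Derivation:
Executing turtle program step by step:
Start: pos=(0,0), heading=0, pen down
FD 10.5: (0,0) -> (10.5,0) [heading=0, draw]
REPEAT 4 [
  -- iteration 1/4 --
  FD 7: (10.5,0) -> (17.5,0) [heading=0, draw]
  FD 8.7: (17.5,0) -> (26.2,0) [heading=0, draw]
  BK 13.4: (26.2,0) -> (12.8,0) [heading=0, draw]
  -- iteration 2/4 --
  FD 7: (12.8,0) -> (19.8,0) [heading=0, draw]
  FD 8.7: (19.8,0) -> (28.5,0) [heading=0, draw]
  BK 13.4: (28.5,0) -> (15.1,0) [heading=0, draw]
  -- iteration 3/4 --
  FD 7: (15.1,0) -> (22.1,0) [heading=0, draw]
  FD 8.7: (22.1,0) -> (30.8,0) [heading=0, draw]
  BK 13.4: (30.8,0) -> (17.4,0) [heading=0, draw]
  -- iteration 4/4 --
  FD 7: (17.4,0) -> (24.4,0) [heading=0, draw]
  FD 8.7: (24.4,0) -> (33.1,0) [heading=0, draw]
  BK 13.4: (33.1,0) -> (19.7,0) [heading=0, draw]
]
FD 7.8: (19.7,0) -> (27.5,0) [heading=0, draw]
LT 180: heading 0 -> 180
Final: pos=(27.5,0), heading=180, 14 segment(s) drawn

Start position: (0, 0)
Final position: (27.5, 0)
Distance = 27.5; >= 1e-6 -> NOT closed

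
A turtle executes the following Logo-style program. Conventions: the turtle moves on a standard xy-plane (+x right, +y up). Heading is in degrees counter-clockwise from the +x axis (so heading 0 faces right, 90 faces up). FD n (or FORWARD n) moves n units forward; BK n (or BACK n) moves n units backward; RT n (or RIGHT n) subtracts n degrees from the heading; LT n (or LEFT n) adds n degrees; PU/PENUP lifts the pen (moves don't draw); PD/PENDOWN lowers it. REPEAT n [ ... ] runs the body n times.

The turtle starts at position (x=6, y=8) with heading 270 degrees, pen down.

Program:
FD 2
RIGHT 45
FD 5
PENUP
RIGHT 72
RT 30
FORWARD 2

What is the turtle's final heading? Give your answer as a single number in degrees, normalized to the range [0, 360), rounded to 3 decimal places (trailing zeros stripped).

Answer: 123

Derivation:
Executing turtle program step by step:
Start: pos=(6,8), heading=270, pen down
FD 2: (6,8) -> (6,6) [heading=270, draw]
RT 45: heading 270 -> 225
FD 5: (6,6) -> (2.464,2.464) [heading=225, draw]
PU: pen up
RT 72: heading 225 -> 153
RT 30: heading 153 -> 123
FD 2: (2.464,2.464) -> (1.375,4.142) [heading=123, move]
Final: pos=(1.375,4.142), heading=123, 2 segment(s) drawn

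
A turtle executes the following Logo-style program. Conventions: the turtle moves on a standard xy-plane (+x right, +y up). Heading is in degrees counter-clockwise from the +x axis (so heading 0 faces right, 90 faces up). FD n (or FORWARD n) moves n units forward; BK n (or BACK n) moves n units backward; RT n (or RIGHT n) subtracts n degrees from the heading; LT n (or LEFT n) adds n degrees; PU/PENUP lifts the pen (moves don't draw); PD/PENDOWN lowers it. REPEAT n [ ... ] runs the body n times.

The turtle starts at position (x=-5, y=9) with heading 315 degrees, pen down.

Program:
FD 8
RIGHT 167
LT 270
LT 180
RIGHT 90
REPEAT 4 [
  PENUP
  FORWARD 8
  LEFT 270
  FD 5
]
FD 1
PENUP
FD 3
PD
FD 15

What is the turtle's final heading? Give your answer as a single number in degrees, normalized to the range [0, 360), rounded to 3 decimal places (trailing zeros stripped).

Answer: 148

Derivation:
Executing turtle program step by step:
Start: pos=(-5,9), heading=315, pen down
FD 8: (-5,9) -> (0.657,3.343) [heading=315, draw]
RT 167: heading 315 -> 148
LT 270: heading 148 -> 58
LT 180: heading 58 -> 238
RT 90: heading 238 -> 148
REPEAT 4 [
  -- iteration 1/4 --
  PU: pen up
  FD 8: (0.657,3.343) -> (-6.128,7.582) [heading=148, move]
  LT 270: heading 148 -> 58
  FD 5: (-6.128,7.582) -> (-3.478,11.823) [heading=58, move]
  -- iteration 2/4 --
  PU: pen up
  FD 8: (-3.478,11.823) -> (0.761,18.607) [heading=58, move]
  LT 270: heading 58 -> 328
  FD 5: (0.761,18.607) -> (5.002,15.958) [heading=328, move]
  -- iteration 3/4 --
  PU: pen up
  FD 8: (5.002,15.958) -> (11.786,11.718) [heading=328, move]
  LT 270: heading 328 -> 238
  FD 5: (11.786,11.718) -> (9.136,7.478) [heading=238, move]
  -- iteration 4/4 --
  PU: pen up
  FD 8: (9.136,7.478) -> (4.897,0.694) [heading=238, move]
  LT 270: heading 238 -> 148
  FD 5: (4.897,0.694) -> (0.657,3.343) [heading=148, move]
]
FD 1: (0.657,3.343) -> (-0.191,3.873) [heading=148, move]
PU: pen up
FD 3: (-0.191,3.873) -> (-2.735,5.463) [heading=148, move]
PD: pen down
FD 15: (-2.735,5.463) -> (-15.456,13.412) [heading=148, draw]
Final: pos=(-15.456,13.412), heading=148, 2 segment(s) drawn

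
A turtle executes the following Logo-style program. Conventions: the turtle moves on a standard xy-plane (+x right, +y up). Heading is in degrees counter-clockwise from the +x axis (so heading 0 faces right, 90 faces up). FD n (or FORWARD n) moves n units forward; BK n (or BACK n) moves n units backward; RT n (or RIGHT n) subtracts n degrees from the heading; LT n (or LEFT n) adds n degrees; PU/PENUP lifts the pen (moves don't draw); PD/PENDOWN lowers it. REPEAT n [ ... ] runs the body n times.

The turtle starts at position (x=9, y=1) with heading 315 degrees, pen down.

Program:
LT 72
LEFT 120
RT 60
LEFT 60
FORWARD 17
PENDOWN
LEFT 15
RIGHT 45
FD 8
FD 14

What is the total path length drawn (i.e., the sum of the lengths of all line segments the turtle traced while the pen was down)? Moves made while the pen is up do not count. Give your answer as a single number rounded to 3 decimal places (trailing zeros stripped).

Answer: 39

Derivation:
Executing turtle program step by step:
Start: pos=(9,1), heading=315, pen down
LT 72: heading 315 -> 27
LT 120: heading 27 -> 147
RT 60: heading 147 -> 87
LT 60: heading 87 -> 147
FD 17: (9,1) -> (-5.257,10.259) [heading=147, draw]
PD: pen down
LT 15: heading 147 -> 162
RT 45: heading 162 -> 117
FD 8: (-5.257,10.259) -> (-8.889,17.387) [heading=117, draw]
FD 14: (-8.889,17.387) -> (-15.245,29.861) [heading=117, draw]
Final: pos=(-15.245,29.861), heading=117, 3 segment(s) drawn

Segment lengths:
  seg 1: (9,1) -> (-5.257,10.259), length = 17
  seg 2: (-5.257,10.259) -> (-8.889,17.387), length = 8
  seg 3: (-8.889,17.387) -> (-15.245,29.861), length = 14
Total = 39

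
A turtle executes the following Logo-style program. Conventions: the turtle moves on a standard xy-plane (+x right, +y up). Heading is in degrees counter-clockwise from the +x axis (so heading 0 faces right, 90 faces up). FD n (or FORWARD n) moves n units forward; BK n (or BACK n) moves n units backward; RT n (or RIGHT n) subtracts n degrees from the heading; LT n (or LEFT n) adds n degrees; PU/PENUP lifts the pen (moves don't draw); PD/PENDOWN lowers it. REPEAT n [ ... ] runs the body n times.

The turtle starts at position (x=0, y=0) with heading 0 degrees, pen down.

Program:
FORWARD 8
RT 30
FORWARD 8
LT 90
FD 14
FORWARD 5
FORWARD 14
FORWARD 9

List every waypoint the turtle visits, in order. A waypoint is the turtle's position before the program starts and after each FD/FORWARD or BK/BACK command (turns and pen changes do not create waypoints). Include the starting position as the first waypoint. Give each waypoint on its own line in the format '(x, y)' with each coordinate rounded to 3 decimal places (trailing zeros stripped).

Executing turtle program step by step:
Start: pos=(0,0), heading=0, pen down
FD 8: (0,0) -> (8,0) [heading=0, draw]
RT 30: heading 0 -> 330
FD 8: (8,0) -> (14.928,-4) [heading=330, draw]
LT 90: heading 330 -> 60
FD 14: (14.928,-4) -> (21.928,8.124) [heading=60, draw]
FD 5: (21.928,8.124) -> (24.428,12.454) [heading=60, draw]
FD 14: (24.428,12.454) -> (31.428,24.579) [heading=60, draw]
FD 9: (31.428,24.579) -> (35.928,32.373) [heading=60, draw]
Final: pos=(35.928,32.373), heading=60, 6 segment(s) drawn
Waypoints (7 total):
(0, 0)
(8, 0)
(14.928, -4)
(21.928, 8.124)
(24.428, 12.454)
(31.428, 24.579)
(35.928, 32.373)

Answer: (0, 0)
(8, 0)
(14.928, -4)
(21.928, 8.124)
(24.428, 12.454)
(31.428, 24.579)
(35.928, 32.373)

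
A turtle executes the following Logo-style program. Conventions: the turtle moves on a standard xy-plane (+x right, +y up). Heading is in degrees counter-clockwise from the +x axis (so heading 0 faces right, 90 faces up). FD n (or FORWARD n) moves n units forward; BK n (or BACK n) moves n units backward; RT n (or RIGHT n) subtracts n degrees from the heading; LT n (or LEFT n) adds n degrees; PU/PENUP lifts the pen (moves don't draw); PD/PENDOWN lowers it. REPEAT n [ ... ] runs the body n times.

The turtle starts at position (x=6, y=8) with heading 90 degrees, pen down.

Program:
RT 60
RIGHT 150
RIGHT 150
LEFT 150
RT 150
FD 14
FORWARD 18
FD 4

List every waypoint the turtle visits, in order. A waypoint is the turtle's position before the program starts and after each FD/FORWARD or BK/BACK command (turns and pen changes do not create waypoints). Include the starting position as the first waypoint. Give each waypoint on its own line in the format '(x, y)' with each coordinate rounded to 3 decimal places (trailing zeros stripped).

Answer: (6, 8)
(6, 22)
(6, 40)
(6, 44)

Derivation:
Executing turtle program step by step:
Start: pos=(6,8), heading=90, pen down
RT 60: heading 90 -> 30
RT 150: heading 30 -> 240
RT 150: heading 240 -> 90
LT 150: heading 90 -> 240
RT 150: heading 240 -> 90
FD 14: (6,8) -> (6,22) [heading=90, draw]
FD 18: (6,22) -> (6,40) [heading=90, draw]
FD 4: (6,40) -> (6,44) [heading=90, draw]
Final: pos=(6,44), heading=90, 3 segment(s) drawn
Waypoints (4 total):
(6, 8)
(6, 22)
(6, 40)
(6, 44)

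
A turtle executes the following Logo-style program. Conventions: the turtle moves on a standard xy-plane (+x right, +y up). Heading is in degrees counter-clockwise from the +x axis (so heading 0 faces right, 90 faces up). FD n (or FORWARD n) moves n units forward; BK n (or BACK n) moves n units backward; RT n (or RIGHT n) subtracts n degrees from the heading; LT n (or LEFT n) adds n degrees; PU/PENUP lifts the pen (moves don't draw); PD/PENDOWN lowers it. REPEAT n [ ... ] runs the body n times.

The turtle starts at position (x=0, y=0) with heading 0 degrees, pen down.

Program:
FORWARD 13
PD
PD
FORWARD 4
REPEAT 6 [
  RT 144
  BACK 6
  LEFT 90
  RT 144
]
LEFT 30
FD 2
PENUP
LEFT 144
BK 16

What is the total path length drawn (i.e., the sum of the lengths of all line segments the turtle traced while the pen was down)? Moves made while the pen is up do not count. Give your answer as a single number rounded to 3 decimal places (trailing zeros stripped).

Executing turtle program step by step:
Start: pos=(0,0), heading=0, pen down
FD 13: (0,0) -> (13,0) [heading=0, draw]
PD: pen down
PD: pen down
FD 4: (13,0) -> (17,0) [heading=0, draw]
REPEAT 6 [
  -- iteration 1/6 --
  RT 144: heading 0 -> 216
  BK 6: (17,0) -> (21.854,3.527) [heading=216, draw]
  LT 90: heading 216 -> 306
  RT 144: heading 306 -> 162
  -- iteration 2/6 --
  RT 144: heading 162 -> 18
  BK 6: (21.854,3.527) -> (16.148,1.673) [heading=18, draw]
  LT 90: heading 18 -> 108
  RT 144: heading 108 -> 324
  -- iteration 3/6 --
  RT 144: heading 324 -> 180
  BK 6: (16.148,1.673) -> (22.148,1.673) [heading=180, draw]
  LT 90: heading 180 -> 270
  RT 144: heading 270 -> 126
  -- iteration 4/6 --
  RT 144: heading 126 -> 342
  BK 6: (22.148,1.673) -> (16.441,3.527) [heading=342, draw]
  LT 90: heading 342 -> 72
  RT 144: heading 72 -> 288
  -- iteration 5/6 --
  RT 144: heading 288 -> 144
  BK 6: (16.441,3.527) -> (21.296,0) [heading=144, draw]
  LT 90: heading 144 -> 234
  RT 144: heading 234 -> 90
  -- iteration 6/6 --
  RT 144: heading 90 -> 306
  BK 6: (21.296,0) -> (17.769,4.854) [heading=306, draw]
  LT 90: heading 306 -> 36
  RT 144: heading 36 -> 252
]
LT 30: heading 252 -> 282
FD 2: (17.769,4.854) -> (18.185,2.898) [heading=282, draw]
PU: pen up
LT 144: heading 282 -> 66
BK 16: (18.185,2.898) -> (11.677,-11.719) [heading=66, move]
Final: pos=(11.677,-11.719), heading=66, 9 segment(s) drawn

Segment lengths:
  seg 1: (0,0) -> (13,0), length = 13
  seg 2: (13,0) -> (17,0), length = 4
  seg 3: (17,0) -> (21.854,3.527), length = 6
  seg 4: (21.854,3.527) -> (16.148,1.673), length = 6
  seg 5: (16.148,1.673) -> (22.148,1.673), length = 6
  seg 6: (22.148,1.673) -> (16.441,3.527), length = 6
  seg 7: (16.441,3.527) -> (21.296,0), length = 6
  seg 8: (21.296,0) -> (17.769,4.854), length = 6
  seg 9: (17.769,4.854) -> (18.185,2.898), length = 2
Total = 55

Answer: 55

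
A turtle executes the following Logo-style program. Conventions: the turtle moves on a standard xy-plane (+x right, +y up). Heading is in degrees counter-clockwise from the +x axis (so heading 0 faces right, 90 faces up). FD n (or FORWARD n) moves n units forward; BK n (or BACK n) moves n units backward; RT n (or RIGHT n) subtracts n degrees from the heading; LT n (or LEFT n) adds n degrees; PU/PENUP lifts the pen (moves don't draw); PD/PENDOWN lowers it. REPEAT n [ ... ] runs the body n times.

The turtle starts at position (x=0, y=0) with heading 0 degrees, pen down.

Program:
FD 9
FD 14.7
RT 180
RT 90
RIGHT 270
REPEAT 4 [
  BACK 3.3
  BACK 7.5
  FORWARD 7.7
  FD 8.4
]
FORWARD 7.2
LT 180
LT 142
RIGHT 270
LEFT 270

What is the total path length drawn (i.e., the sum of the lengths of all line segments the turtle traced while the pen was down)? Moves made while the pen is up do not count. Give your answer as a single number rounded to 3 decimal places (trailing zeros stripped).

Executing turtle program step by step:
Start: pos=(0,0), heading=0, pen down
FD 9: (0,0) -> (9,0) [heading=0, draw]
FD 14.7: (9,0) -> (23.7,0) [heading=0, draw]
RT 180: heading 0 -> 180
RT 90: heading 180 -> 90
RT 270: heading 90 -> 180
REPEAT 4 [
  -- iteration 1/4 --
  BK 3.3: (23.7,0) -> (27,0) [heading=180, draw]
  BK 7.5: (27,0) -> (34.5,0) [heading=180, draw]
  FD 7.7: (34.5,0) -> (26.8,0) [heading=180, draw]
  FD 8.4: (26.8,0) -> (18.4,0) [heading=180, draw]
  -- iteration 2/4 --
  BK 3.3: (18.4,0) -> (21.7,0) [heading=180, draw]
  BK 7.5: (21.7,0) -> (29.2,0) [heading=180, draw]
  FD 7.7: (29.2,0) -> (21.5,0) [heading=180, draw]
  FD 8.4: (21.5,0) -> (13.1,0) [heading=180, draw]
  -- iteration 3/4 --
  BK 3.3: (13.1,0) -> (16.4,0) [heading=180, draw]
  BK 7.5: (16.4,0) -> (23.9,0) [heading=180, draw]
  FD 7.7: (23.9,0) -> (16.2,0) [heading=180, draw]
  FD 8.4: (16.2,0) -> (7.8,0) [heading=180, draw]
  -- iteration 4/4 --
  BK 3.3: (7.8,0) -> (11.1,0) [heading=180, draw]
  BK 7.5: (11.1,0) -> (18.6,0) [heading=180, draw]
  FD 7.7: (18.6,0) -> (10.9,0) [heading=180, draw]
  FD 8.4: (10.9,0) -> (2.5,0) [heading=180, draw]
]
FD 7.2: (2.5,0) -> (-4.7,0) [heading=180, draw]
LT 180: heading 180 -> 0
LT 142: heading 0 -> 142
RT 270: heading 142 -> 232
LT 270: heading 232 -> 142
Final: pos=(-4.7,0), heading=142, 19 segment(s) drawn

Segment lengths:
  seg 1: (0,0) -> (9,0), length = 9
  seg 2: (9,0) -> (23.7,0), length = 14.7
  seg 3: (23.7,0) -> (27,0), length = 3.3
  seg 4: (27,0) -> (34.5,0), length = 7.5
  seg 5: (34.5,0) -> (26.8,0), length = 7.7
  seg 6: (26.8,0) -> (18.4,0), length = 8.4
  seg 7: (18.4,0) -> (21.7,0), length = 3.3
  seg 8: (21.7,0) -> (29.2,0), length = 7.5
  seg 9: (29.2,0) -> (21.5,0), length = 7.7
  seg 10: (21.5,0) -> (13.1,0), length = 8.4
  seg 11: (13.1,0) -> (16.4,0), length = 3.3
  seg 12: (16.4,0) -> (23.9,0), length = 7.5
  seg 13: (23.9,0) -> (16.2,0), length = 7.7
  seg 14: (16.2,0) -> (7.8,0), length = 8.4
  seg 15: (7.8,0) -> (11.1,0), length = 3.3
  seg 16: (11.1,0) -> (18.6,0), length = 7.5
  seg 17: (18.6,0) -> (10.9,0), length = 7.7
  seg 18: (10.9,0) -> (2.5,0), length = 8.4
  seg 19: (2.5,0) -> (-4.7,0), length = 7.2
Total = 138.5

Answer: 138.5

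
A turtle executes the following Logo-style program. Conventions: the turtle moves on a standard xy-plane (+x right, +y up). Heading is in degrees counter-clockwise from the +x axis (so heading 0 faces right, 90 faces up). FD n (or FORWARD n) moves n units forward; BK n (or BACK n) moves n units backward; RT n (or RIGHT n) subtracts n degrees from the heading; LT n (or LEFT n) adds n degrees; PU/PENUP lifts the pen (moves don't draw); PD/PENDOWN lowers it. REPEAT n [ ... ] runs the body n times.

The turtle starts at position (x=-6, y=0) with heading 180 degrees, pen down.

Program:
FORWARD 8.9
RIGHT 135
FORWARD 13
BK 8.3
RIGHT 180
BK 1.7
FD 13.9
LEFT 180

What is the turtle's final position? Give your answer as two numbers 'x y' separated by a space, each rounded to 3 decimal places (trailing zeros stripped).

Answer: -20.203 -5.303

Derivation:
Executing turtle program step by step:
Start: pos=(-6,0), heading=180, pen down
FD 8.9: (-6,0) -> (-14.9,0) [heading=180, draw]
RT 135: heading 180 -> 45
FD 13: (-14.9,0) -> (-5.708,9.192) [heading=45, draw]
BK 8.3: (-5.708,9.192) -> (-11.577,3.323) [heading=45, draw]
RT 180: heading 45 -> 225
BK 1.7: (-11.577,3.323) -> (-10.375,4.525) [heading=225, draw]
FD 13.9: (-10.375,4.525) -> (-20.203,-5.303) [heading=225, draw]
LT 180: heading 225 -> 45
Final: pos=(-20.203,-5.303), heading=45, 5 segment(s) drawn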